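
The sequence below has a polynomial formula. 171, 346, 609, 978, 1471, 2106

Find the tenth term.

Δ: 175, 263, 369, 493, 635
Δ²: 88, 106, 124, 142
Δ³: 18, 18, 18
Third differences constant at 18.
142 + 18 = 160;  635 + 160 = 795;  2106 + 795 = 2901
160 + 18 = 178;  795 + 178 = 973;  2901 + 973 = 3874
178 + 18 = 196;  973 + 196 = 1169;  3874 + 1169 = 5043
196 + 18 = 214;  1169 + 214 = 1383;  5043 + 1383 = 6426

6426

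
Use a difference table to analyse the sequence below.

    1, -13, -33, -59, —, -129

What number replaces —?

-91

Using the first 4 terms:
Δ: -14  -20  -26
Δ²: -6  -6
Constant second difference = -6.
Extend forward: -26 − 6 = -32;  -59 − 32 = -91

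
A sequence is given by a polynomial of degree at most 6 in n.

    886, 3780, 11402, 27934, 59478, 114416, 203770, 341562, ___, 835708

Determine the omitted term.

Using the first 8 terms:
D1: 2894, 7622, 16532, 31544, 54938, 89354, 137792
D2: 4728, 8910, 15012, 23394, 34416, 48438
D3: 4182, 6102, 8382, 11022, 14022
D4: 1920, 2280, 2640, 3000
D5: 360, 360, 360
Constant fifth difference = 360.
Extend forward: 3000 + 360 = 3360;  14022 + 3360 = 17382;  48438 + 17382 = 65820;  137792 + 65820 = 203612;  341562 + 203612 = 545174

545174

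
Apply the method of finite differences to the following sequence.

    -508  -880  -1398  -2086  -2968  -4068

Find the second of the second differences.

First differences: -372, -518, -688, -882, -1100
Second differences: -146, -170, -194, -218
Third differences: -24, -24, -24

-170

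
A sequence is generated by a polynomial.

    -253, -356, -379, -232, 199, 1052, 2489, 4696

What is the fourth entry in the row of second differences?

First differences: -103, -23, 147, 431, 853, 1437, 2207
Second differences: 80, 170, 284, 422, 584, 770
Third differences: 90, 114, 138, 162, 186
Fourth differences: 24, 24, 24, 24

422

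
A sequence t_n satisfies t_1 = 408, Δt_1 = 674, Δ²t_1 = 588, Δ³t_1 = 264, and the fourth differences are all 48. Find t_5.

7736

Build the table forward from the leading diagonal:
Fourth differences: 48, 48, 48, 48, 48
Third differences: 264, 312, 360, 408, 456
Second differences: 588, 852, 1164, 1524, 1932
First differences: 674, 1262, 2114, 3278, 4802
t: 408, 1082, 2344, 4458, 7736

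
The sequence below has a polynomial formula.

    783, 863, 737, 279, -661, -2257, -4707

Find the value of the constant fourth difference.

First differences: 80, -126, -458, -940, -1596, -2450
Second differences: -206, -332, -482, -656, -854
Third differences: -126, -150, -174, -198
Fourth differences: -24, -24, -24

-24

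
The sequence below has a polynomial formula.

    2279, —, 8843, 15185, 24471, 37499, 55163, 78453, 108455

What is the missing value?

4743

Using the last 7 terms:
First differences: 6342  9286  13028  17664  23290  30002
Second differences: 2944  3742  4636  5626  6712
Third differences: 798  894  990  1086
Fourth differences: 96  96  96
Constant fourth difference = 96.
Extend backward: 798 − 96 = 702;  2944 − 702 = 2242;  6342 − 2242 = 4100;  8843 − 4100 = 4743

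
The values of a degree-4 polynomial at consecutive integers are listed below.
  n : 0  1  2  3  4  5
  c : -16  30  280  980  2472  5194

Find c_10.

59304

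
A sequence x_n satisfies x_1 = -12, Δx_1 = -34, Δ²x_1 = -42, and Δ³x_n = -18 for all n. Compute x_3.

Build the table forward from the leading diagonal:
Δ³: -18, -18, -18
Δ²: -42, -60, -78
Δ: -34, -76, -136
x: -12, -46, -122

-122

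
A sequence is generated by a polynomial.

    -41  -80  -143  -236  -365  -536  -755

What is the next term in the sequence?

D1: -39, -63, -93, -129, -171, -219
D2: -24, -30, -36, -42, -48
D3: -6, -6, -6, -6
Third differences constant at -6.
-48 − 6 = -54;  -219 − 54 = -273;  -755 − 273 = -1028

-1028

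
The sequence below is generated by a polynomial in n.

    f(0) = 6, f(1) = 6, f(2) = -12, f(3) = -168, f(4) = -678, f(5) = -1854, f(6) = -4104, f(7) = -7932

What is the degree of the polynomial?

4

D1: 0, -18, -156, -510, -1176, -2250, -3828
D2: -18, -138, -354, -666, -1074, -1578
D3: -120, -216, -312, -408, -504
D4: -96, -96, -96, -96
The fourth differences are constant, so the polynomial has degree 4.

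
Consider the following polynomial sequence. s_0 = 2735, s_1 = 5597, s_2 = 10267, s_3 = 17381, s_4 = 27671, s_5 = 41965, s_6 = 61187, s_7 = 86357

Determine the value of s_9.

First differences: 2862 , 4670 , 7114 , 10290 , 14294 , 19222 , 25170
Second differences: 1808 , 2444 , 3176 , 4004 , 4928 , 5948
Third differences: 636 , 732 , 828 , 924 , 1020
Fourth differences: 96 , 96 , 96 , 96
Fourth differences constant at 96.
1020 + 96 = 1116;  5948 + 1116 = 7064;  25170 + 7064 = 32234;  86357 + 32234 = 118591
1116 + 96 = 1212;  7064 + 1212 = 8276;  32234 + 8276 = 40510;  118591 + 40510 = 159101

159101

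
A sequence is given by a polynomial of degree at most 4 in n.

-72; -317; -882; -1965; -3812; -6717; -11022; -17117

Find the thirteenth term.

-91452

First differences: -245  -565  -1083  -1847  -2905  -4305  -6095
Second differences: -320  -518  -764  -1058  -1400  -1790
Third differences: -198  -246  -294  -342  -390
Fourth differences: -48  -48  -48  -48
Constant fourth difference = -48, so extend:
-390 − 48 = -438;  -1790 − 438 = -2228;  -6095 − 2228 = -8323;  -17117 − 8323 = -25440
-438 − 48 = -486;  -2228 − 486 = -2714;  -8323 − 2714 = -11037;  -25440 − 11037 = -36477
-486 − 48 = -534;  -2714 − 534 = -3248;  -11037 − 3248 = -14285;  -36477 − 14285 = -50762
-534 − 48 = -582;  -3248 − 582 = -3830;  -14285 − 3830 = -18115;  -50762 − 18115 = -68877
-582 − 48 = -630;  -3830 − 630 = -4460;  -18115 − 4460 = -22575;  -68877 − 22575 = -91452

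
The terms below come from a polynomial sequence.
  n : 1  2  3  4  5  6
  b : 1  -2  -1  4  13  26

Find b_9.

D1: -3, 1, 5, 9, 13
D2: 4, 4, 4, 4
Constant second difference = 4, so extend:
13 + 4 = 17;  26 + 17 = 43
17 + 4 = 21;  43 + 21 = 64
21 + 4 = 25;  64 + 25 = 89

89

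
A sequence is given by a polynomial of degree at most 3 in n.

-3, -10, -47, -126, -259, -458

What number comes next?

First differences: -7 , -37 , -79 , -133 , -199
Second differences: -30 , -42 , -54 , -66
Third differences: -12 , -12 , -12
Constant third difference = -12, so extend:
-66 − 12 = -78;  -199 − 78 = -277;  -458 − 277 = -735

-735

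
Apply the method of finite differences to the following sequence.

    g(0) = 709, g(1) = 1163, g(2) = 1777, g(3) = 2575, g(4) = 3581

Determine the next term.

Δ: 454 , 614 , 798 , 1006
Δ²: 160 , 184 , 208
Δ³: 24 , 24
Constant third difference = 24, so extend:
208 + 24 = 232;  1006 + 232 = 1238;  3581 + 1238 = 4819

4819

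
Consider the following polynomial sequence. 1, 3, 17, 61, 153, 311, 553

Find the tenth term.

First differences: 2, 14, 44, 92, 158, 242
Second differences: 12, 30, 48, 66, 84
Third differences: 18, 18, 18, 18
The third differences are constant (18).
84 + 18 = 102;  242 + 102 = 344;  553 + 344 = 897
102 + 18 = 120;  344 + 120 = 464;  897 + 464 = 1361
120 + 18 = 138;  464 + 138 = 602;  1361 + 602 = 1963

1963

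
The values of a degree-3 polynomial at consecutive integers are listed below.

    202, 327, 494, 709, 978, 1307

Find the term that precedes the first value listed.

D1: 125  167  215  269  329
D2: 42  48  54  60
D3: 6  6  6
The third differences are constant at 6.
Work back: 42 − 6 = 36;  125 − 36 = 89;  202 − 89 = 113

113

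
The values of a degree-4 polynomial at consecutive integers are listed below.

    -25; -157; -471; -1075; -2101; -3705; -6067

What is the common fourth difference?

-24

Δ: -132, -314, -604, -1026, -1604, -2362
Δ²: -182, -290, -422, -578, -758
Δ³: -108, -132, -156, -180
Δ⁴: -24, -24, -24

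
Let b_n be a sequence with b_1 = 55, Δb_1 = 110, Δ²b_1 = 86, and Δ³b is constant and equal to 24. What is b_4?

Build the table forward from the leading diagonal:
D3: 24, 24, 24, 24
D2: 86, 110, 134, 158
D1: 110, 196, 306, 440
b: 55, 165, 361, 667

667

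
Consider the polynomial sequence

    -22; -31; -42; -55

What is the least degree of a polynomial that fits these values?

Δ: -9, -11, -13
Δ²: -2, -2
The second differences are constant, so the polynomial has degree 2.

2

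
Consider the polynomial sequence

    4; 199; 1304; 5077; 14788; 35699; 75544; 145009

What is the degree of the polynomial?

Δ: 195, 1105, 3773, 9711, 20911, 39845, 69465
Δ²: 910, 2668, 5938, 11200, 18934, 29620
Δ³: 1758, 3270, 5262, 7734, 10686
Δ⁴: 1512, 1992, 2472, 2952
Δ⁵: 480, 480, 480
The fifth differences are constant, so the polynomial has degree 5.

5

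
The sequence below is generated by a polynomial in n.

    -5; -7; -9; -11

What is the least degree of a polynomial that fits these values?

D1: -2, -2, -2
The first differences are constant, so the polynomial has degree 1.

1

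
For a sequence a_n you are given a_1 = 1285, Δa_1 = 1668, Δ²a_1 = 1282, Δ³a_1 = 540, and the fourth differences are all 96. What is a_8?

62143

Build the table forward from the leading diagonal:
Fourth differences: 96, 96, 96, 96, 96, 96, 96, 96
Third differences: 540, 636, 732, 828, 924, 1020, 1116, 1212
Second differences: 1282, 1822, 2458, 3190, 4018, 4942, 5962, 7078
First differences: 1668, 2950, 4772, 7230, 10420, 14438, 19380, 25342
a: 1285, 2953, 5903, 10675, 17905, 28325, 42763, 62143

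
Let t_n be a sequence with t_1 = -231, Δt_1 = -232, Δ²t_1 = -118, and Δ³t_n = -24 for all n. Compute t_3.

Build the table forward from the leading diagonal:
Δ³: -24  -24  -24
Δ²: -118  -142  -166
Δ: -232  -350  -492
t: -231  -463  -813

-813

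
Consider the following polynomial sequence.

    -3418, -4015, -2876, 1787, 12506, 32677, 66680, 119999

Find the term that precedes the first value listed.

-2249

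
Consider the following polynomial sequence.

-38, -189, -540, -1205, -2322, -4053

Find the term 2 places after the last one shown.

-10125

First differences: -151 , -351 , -665 , -1117 , -1731
Second differences: -200 , -314 , -452 , -614
Third differences: -114 , -138 , -162
Fourth differences: -24 , -24
Fourth differences constant at -24.
-162 − 24 = -186;  -614 − 186 = -800;  -1731 − 800 = -2531;  -4053 − 2531 = -6584
-186 − 24 = -210;  -800 − 210 = -1010;  -2531 − 1010 = -3541;  -6584 − 3541 = -10125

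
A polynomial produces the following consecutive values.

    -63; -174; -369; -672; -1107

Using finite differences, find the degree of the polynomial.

-111, -195, -303, -435
-84, -108, -132
-24, -24
The third differences are constant, so the polynomial has degree 3.

3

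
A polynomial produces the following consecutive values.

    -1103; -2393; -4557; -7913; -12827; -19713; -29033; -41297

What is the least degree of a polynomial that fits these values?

-1290, -2164, -3356, -4914, -6886, -9320, -12264
-874, -1192, -1558, -1972, -2434, -2944
-318, -366, -414, -462, -510
-48, -48, -48, -48
The fourth differences are constant, so the polynomial has degree 4.

4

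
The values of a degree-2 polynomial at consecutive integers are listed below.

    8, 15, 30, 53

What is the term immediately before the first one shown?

7  15  23
8  8
The second differences are constant at 8.
Work back: 7 − 8 = -1;  8 + 1 = 9

9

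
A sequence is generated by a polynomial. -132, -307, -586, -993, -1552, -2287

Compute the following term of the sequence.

-3222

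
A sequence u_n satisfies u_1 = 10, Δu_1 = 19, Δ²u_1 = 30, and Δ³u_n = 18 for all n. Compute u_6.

585

Build the table forward from the leading diagonal:
Δ³: 18  18  18  18  18  18
Δ²: 30  48  66  84  102  120
Δ: 19  49  97  163  247  349
u: 10  29  78  175  338  585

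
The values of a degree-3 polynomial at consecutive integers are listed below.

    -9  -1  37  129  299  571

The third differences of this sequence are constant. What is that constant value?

First differences: 8, 38, 92, 170, 272
Second differences: 30, 54, 78, 102
Third differences: 24, 24, 24

24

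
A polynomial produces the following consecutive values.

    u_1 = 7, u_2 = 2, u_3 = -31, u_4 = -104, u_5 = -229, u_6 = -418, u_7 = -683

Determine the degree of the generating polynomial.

Δ: -5, -33, -73, -125, -189, -265
Δ²: -28, -40, -52, -64, -76
Δ³: -12, -12, -12, -12
The third differences are constant, so the polynomial has degree 3.

3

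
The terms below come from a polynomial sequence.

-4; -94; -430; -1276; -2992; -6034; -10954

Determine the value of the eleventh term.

First differences: -90  -336  -846  -1716  -3042  -4920
Second differences: -246  -510  -870  -1326  -1878
Third differences: -264  -360  -456  -552
Fourth differences: -96  -96  -96
The fourth differences are constant (-96).
-552 − 96 = -648;  -1878 − 648 = -2526;  -4920 − 2526 = -7446;  -10954 − 7446 = -18400
-648 − 96 = -744;  -2526 − 744 = -3270;  -7446 − 3270 = -10716;  -18400 − 10716 = -29116
-744 − 96 = -840;  -3270 − 840 = -4110;  -10716 − 4110 = -14826;  -29116 − 14826 = -43942
-840 − 96 = -936;  -4110 − 936 = -5046;  -14826 − 5046 = -19872;  -43942 − 19872 = -63814

-63814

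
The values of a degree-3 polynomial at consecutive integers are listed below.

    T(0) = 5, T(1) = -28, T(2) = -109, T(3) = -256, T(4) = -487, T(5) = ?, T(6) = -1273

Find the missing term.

Using the first 5 terms:
Δ: -33, -81, -147, -231
Δ²: -48, -66, -84
Δ³: -18, -18
Constant third difference = -18.
Extend forward: -84 − 18 = -102;  -231 − 102 = -333;  -487 − 333 = -820

-820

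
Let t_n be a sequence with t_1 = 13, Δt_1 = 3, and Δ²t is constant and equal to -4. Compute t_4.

Build the table forward from the leading diagonal:
Second differences: -4, -4, -4, -4
First differences: 3, -1, -5, -9
t: 13, 16, 15, 10

10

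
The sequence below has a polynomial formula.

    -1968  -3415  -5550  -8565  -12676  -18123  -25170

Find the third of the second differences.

Δ: -1447, -2135, -3015, -4111, -5447, -7047
Δ²: -688, -880, -1096, -1336, -1600
Δ³: -192, -216, -240, -264
Δ⁴: -24, -24, -24

-1096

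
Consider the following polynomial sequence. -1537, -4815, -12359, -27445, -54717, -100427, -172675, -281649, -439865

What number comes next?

-662407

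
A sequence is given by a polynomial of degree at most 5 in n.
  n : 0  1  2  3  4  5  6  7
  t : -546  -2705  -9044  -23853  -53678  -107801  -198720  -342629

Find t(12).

-2743014

Δ: -2159, -6339, -14809, -29825, -54123, -90919, -143909
Δ²: -4180, -8470, -15016, -24298, -36796, -52990
Δ³: -4290, -6546, -9282, -12498, -16194
Δ⁴: -2256, -2736, -3216, -3696
Δ⁵: -480, -480, -480
Constant fifth difference = -480, so extend:
-3696 − 480 = -4176;  -16194 − 4176 = -20370;  -52990 − 20370 = -73360;  -143909 − 73360 = -217269;  -342629 − 217269 = -559898
-4176 − 480 = -4656;  -20370 − 4656 = -25026;  -73360 − 25026 = -98386;  -217269 − 98386 = -315655;  -559898 − 315655 = -875553
-4656 − 480 = -5136;  -25026 − 5136 = -30162;  -98386 − 30162 = -128548;  -315655 − 128548 = -444203;  -875553 − 444203 = -1319756
-5136 − 480 = -5616;  -30162 − 5616 = -35778;  -128548 − 35778 = -164326;  -444203 − 164326 = -608529;  -1319756 − 608529 = -1928285
-5616 − 480 = -6096;  -35778 − 6096 = -41874;  -164326 − 41874 = -206200;  -608529 − 206200 = -814729;  -1928285 − 814729 = -2743014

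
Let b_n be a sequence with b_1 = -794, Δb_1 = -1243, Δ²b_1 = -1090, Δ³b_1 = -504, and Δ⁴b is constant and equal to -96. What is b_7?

-36122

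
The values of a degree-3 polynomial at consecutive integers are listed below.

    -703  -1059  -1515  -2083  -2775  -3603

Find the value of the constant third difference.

Δ: -356, -456, -568, -692, -828
Δ²: -100, -112, -124, -136
Δ³: -12, -12, -12

-12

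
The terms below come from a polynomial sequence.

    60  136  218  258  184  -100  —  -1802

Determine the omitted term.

-714

Using the first 6 terms:
First differences: 76  82  40  -74  -284
Second differences: 6  -42  -114  -210
Third differences: -48  -72  -96
Fourth differences: -24  -24
Constant fourth difference = -24.
Extend forward: -96 − 24 = -120;  -210 − 120 = -330;  -284 − 330 = -614;  -100 − 614 = -714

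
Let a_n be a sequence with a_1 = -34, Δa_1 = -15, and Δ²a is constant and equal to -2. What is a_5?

-106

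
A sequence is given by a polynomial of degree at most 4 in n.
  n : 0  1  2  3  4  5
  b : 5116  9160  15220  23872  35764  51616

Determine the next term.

72220

Δ: 4044, 6060, 8652, 11892, 15852
Δ²: 2016, 2592, 3240, 3960
Δ³: 576, 648, 720
Δ⁴: 72, 72
Fourth differences constant at 72.
720 + 72 = 792;  3960 + 792 = 4752;  15852 + 4752 = 20604;  51616 + 20604 = 72220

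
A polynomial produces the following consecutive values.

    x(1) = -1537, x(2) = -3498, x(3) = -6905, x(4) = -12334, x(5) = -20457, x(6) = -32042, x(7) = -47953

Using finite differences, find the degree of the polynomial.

First differences: -1961, -3407, -5429, -8123, -11585, -15911
Second differences: -1446, -2022, -2694, -3462, -4326
Third differences: -576, -672, -768, -864
Fourth differences: -96, -96, -96
The fourth differences are constant, so the polynomial has degree 4.

4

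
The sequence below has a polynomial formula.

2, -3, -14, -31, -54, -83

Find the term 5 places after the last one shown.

Δ: -5, -11, -17, -23, -29
Δ²: -6, -6, -6, -6
The second differences are constant (-6).
-29 − 6 = -35;  -83 − 35 = -118
-35 − 6 = -41;  -118 − 41 = -159
-41 − 6 = -47;  -159 − 47 = -206
-47 − 6 = -53;  -206 − 53 = -259
-53 − 6 = -59;  -259 − 59 = -318

-318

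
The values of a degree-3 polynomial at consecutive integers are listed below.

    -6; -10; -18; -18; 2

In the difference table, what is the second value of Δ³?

First differences: -4, -8, 0, 20
Second differences: -4, 8, 20
Third differences: 12, 12

12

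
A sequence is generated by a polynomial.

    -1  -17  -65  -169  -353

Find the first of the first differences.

-16

Δ: -16, -48, -104, -184
Δ²: -32, -56, -80
Δ³: -24, -24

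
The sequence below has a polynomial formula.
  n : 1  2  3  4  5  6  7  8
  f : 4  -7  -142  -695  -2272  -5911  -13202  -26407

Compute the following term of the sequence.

Δ: -11, -135, -553, -1577, -3639, -7291, -13205
Δ²: -124, -418, -1024, -2062, -3652, -5914
Δ³: -294, -606, -1038, -1590, -2262
Δ⁴: -312, -432, -552, -672
Δ⁵: -120, -120, -120
Constant fifth difference = -120, so extend:
-672 − 120 = -792;  -2262 − 792 = -3054;  -5914 − 3054 = -8968;  -13205 − 8968 = -22173;  -26407 − 22173 = -48580

-48580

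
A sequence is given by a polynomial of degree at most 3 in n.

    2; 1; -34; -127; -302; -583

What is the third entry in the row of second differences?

D1: -1, -35, -93, -175, -281
D2: -34, -58, -82, -106
D3: -24, -24, -24

-82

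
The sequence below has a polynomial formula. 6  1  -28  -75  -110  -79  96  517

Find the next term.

D1: -5  -29  -47  -35  31  175  421
D2: -24  -18  12  66  144  246
D3: 6  30  54  78  102
D4: 24  24  24  24
The fourth differences are constant (24).
102 + 24 = 126;  246 + 126 = 372;  421 + 372 = 793;  517 + 793 = 1310

1310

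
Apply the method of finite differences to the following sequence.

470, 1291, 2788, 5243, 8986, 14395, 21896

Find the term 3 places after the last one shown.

61931

D1: 821 , 1497 , 2455 , 3743 , 5409 , 7501
D2: 676 , 958 , 1288 , 1666 , 2092
D3: 282 , 330 , 378 , 426
D4: 48 , 48 , 48
The fourth differences are constant (48).
426 + 48 = 474;  2092 + 474 = 2566;  7501 + 2566 = 10067;  21896 + 10067 = 31963
474 + 48 = 522;  2566 + 522 = 3088;  10067 + 3088 = 13155;  31963 + 13155 = 45118
522 + 48 = 570;  3088 + 570 = 3658;  13155 + 3658 = 16813;  45118 + 16813 = 61931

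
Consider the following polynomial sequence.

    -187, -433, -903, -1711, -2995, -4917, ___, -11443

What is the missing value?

-7663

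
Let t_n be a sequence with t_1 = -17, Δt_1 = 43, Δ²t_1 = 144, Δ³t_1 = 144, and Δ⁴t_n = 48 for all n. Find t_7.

Build the table forward from the leading diagonal:
Fourth differences: 48, 48, 48, 48, 48, 48, 48
Third differences: 144, 192, 240, 288, 336, 384, 432
Second differences: 144, 288, 480, 720, 1008, 1344, 1728
First differences: 43, 187, 475, 955, 1675, 2683, 4027
t: -17, 26, 213, 688, 1643, 3318, 6001

6001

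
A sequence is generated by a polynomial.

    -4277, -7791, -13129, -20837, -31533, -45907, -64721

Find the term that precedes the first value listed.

-2113

-3514  -5338  -7708  -10696  -14374  -18814
-1824  -2370  -2988  -3678  -4440
-546  -618  -690  -762
-72  -72  -72
The fourth differences are constant at -72.
Work back: -546 + 72 = -474;  -1824 + 474 = -1350;  -3514 + 1350 = -2164;  -4277 + 2164 = -2113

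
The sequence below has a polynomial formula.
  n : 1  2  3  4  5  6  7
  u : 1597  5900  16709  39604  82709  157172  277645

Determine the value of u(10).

1124284

4303, 10809, 22895, 43105, 74463, 120473
6506, 12086, 20210, 31358, 46010
5580, 8124, 11148, 14652
2544, 3024, 3504
480, 480
Constant fifth difference = 480, so extend:
3504 + 480 = 3984;  14652 + 3984 = 18636;  46010 + 18636 = 64646;  120473 + 64646 = 185119;  277645 + 185119 = 462764
3984 + 480 = 4464;  18636 + 4464 = 23100;  64646 + 23100 = 87746;  185119 + 87746 = 272865;  462764 + 272865 = 735629
4464 + 480 = 4944;  23100 + 4944 = 28044;  87746 + 28044 = 115790;  272865 + 115790 = 388655;  735629 + 388655 = 1124284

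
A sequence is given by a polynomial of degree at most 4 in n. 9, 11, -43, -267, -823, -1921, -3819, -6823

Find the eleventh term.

D1: 2, -54, -224, -556, -1098, -1898, -3004
D2: -56, -170, -332, -542, -800, -1106
D3: -114, -162, -210, -258, -306
D4: -48, -48, -48, -48
Fourth differences constant at -48.
-306 − 48 = -354;  -1106 − 354 = -1460;  -3004 − 1460 = -4464;  -6823 − 4464 = -11287
-354 − 48 = -402;  -1460 − 402 = -1862;  -4464 − 1862 = -6326;  -11287 − 6326 = -17613
-402 − 48 = -450;  -1862 − 450 = -2312;  -6326 − 2312 = -8638;  -17613 − 8638 = -26251

-26251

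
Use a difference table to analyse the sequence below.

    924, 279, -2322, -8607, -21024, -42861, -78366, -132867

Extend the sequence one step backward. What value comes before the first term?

741

D1: -645  -2601  -6285  -12417  -21837  -35505  -54501
D2: -1956  -3684  -6132  -9420  -13668  -18996
D3: -1728  -2448  -3288  -4248  -5328
D4: -720  -840  -960  -1080
D5: -120  -120  -120
The fifth differences are constant at -120.
Work back: -720 + 120 = -600;  -1728 + 600 = -1128;  -1956 + 1128 = -828;  -645 + 828 = 183;  924 − 183 = 741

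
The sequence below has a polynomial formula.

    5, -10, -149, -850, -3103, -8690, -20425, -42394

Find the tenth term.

-141178

First differences: -15, -139, -701, -2253, -5587, -11735, -21969
Second differences: -124, -562, -1552, -3334, -6148, -10234
Third differences: -438, -990, -1782, -2814, -4086
Fourth differences: -552, -792, -1032, -1272
Fifth differences: -240, -240, -240
Constant fifth difference = -240, so extend:
-1272 − 240 = -1512;  -4086 − 1512 = -5598;  -10234 − 5598 = -15832;  -21969 − 15832 = -37801;  -42394 − 37801 = -80195
-1512 − 240 = -1752;  -5598 − 1752 = -7350;  -15832 − 7350 = -23182;  -37801 − 23182 = -60983;  -80195 − 60983 = -141178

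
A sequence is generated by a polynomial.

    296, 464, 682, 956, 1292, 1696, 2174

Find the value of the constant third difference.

D1: 168, 218, 274, 336, 404, 478
D2: 50, 56, 62, 68, 74
D3: 6, 6, 6, 6

6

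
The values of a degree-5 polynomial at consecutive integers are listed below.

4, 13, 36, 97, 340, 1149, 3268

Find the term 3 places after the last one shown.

32845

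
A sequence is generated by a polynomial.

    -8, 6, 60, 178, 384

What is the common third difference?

First differences: 14, 54, 118, 206
Second differences: 40, 64, 88
Third differences: 24, 24

24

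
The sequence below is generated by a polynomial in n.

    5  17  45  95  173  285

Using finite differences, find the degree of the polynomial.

First differences: 12, 28, 50, 78, 112
Second differences: 16, 22, 28, 34
Third differences: 6, 6, 6
The third differences are constant, so the polynomial has degree 3.

3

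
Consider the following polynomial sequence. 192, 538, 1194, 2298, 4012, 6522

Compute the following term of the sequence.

10038

346, 656, 1104, 1714, 2510
310, 448, 610, 796
138, 162, 186
24, 24
The fourth differences are constant (24).
186 + 24 = 210;  796 + 210 = 1006;  2510 + 1006 = 3516;  6522 + 3516 = 10038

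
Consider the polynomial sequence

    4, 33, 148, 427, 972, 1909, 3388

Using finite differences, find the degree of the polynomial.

Δ: 29, 115, 279, 545, 937, 1479
Δ²: 86, 164, 266, 392, 542
Δ³: 78, 102, 126, 150
Δ⁴: 24, 24, 24
The fourth differences are constant, so the polynomial has degree 4.

4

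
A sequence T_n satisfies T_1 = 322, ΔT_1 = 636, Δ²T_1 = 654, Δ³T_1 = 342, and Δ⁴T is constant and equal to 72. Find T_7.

21868

Build the table forward from the leading diagonal:
Δ⁴: 72  72  72  72  72  72  72
Δ³: 342  414  486  558  630  702  774
Δ²: 654  996  1410  1896  2454  3084  3786
Δ: 636  1290  2286  3696  5592  8046  11130
T: 322  958  2248  4534  8230  13822  21868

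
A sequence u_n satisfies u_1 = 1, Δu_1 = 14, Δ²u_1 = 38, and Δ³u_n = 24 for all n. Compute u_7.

1135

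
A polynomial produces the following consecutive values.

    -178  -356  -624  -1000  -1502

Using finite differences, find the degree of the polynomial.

3

First differences: -178, -268, -376, -502
Second differences: -90, -108, -126
Third differences: -18, -18
The third differences are constant, so the polynomial has degree 3.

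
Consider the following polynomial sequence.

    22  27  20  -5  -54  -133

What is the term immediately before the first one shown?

11

Δ: 5  -7  -25  -49  -79
Δ²: -12  -18  -24  -30
Δ³: -6  -6  -6
The third differences are constant at -6.
Work back: -12 + 6 = -6;  5 + 6 = 11;  22 − 11 = 11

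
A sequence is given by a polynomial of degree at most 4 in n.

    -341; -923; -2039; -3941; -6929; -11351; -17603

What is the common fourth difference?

Δ: -582, -1116, -1902, -2988, -4422, -6252
Δ²: -534, -786, -1086, -1434, -1830
Δ³: -252, -300, -348, -396
Δ⁴: -48, -48, -48

-48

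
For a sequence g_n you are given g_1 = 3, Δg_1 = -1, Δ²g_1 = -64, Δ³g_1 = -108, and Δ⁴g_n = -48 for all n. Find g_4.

Build the table forward from the leading diagonal:
D4: -48  -48  -48  -48
D3: -108  -156  -204  -252
D2: -64  -172  -328  -532
D1: -1  -65  -237  -565
g: 3  2  -63  -300

-300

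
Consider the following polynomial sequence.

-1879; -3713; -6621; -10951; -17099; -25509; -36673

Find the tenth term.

-92329

-1834 , -2908 , -4330 , -6148 , -8410 , -11164
-1074 , -1422 , -1818 , -2262 , -2754
-348 , -396 , -444 , -492
-48 , -48 , -48
The fourth differences are constant (-48).
-492 − 48 = -540;  -2754 − 540 = -3294;  -11164 − 3294 = -14458;  -36673 − 14458 = -51131
-540 − 48 = -588;  -3294 − 588 = -3882;  -14458 − 3882 = -18340;  -51131 − 18340 = -69471
-588 − 48 = -636;  -3882 − 636 = -4518;  -18340 − 4518 = -22858;  -69471 − 22858 = -92329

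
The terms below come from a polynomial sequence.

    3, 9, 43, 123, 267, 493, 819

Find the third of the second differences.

D1: 6, 34, 80, 144, 226, 326
D2: 28, 46, 64, 82, 100
D3: 18, 18, 18, 18

64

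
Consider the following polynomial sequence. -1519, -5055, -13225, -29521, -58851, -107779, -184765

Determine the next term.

-300405

First differences: -3536 , -8170 , -16296 , -29330 , -48928 , -76986
Second differences: -4634 , -8126 , -13034 , -19598 , -28058
Third differences: -3492 , -4908 , -6564 , -8460
Fourth differences: -1416 , -1656 , -1896
Fifth differences: -240 , -240
Constant fifth difference = -240, so extend:
-1896 − 240 = -2136;  -8460 − 2136 = -10596;  -28058 − 10596 = -38654;  -76986 − 38654 = -115640;  -184765 − 115640 = -300405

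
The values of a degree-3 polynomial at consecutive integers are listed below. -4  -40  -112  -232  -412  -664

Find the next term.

D1: -36, -72, -120, -180, -252
D2: -36, -48, -60, -72
D3: -12, -12, -12
Constant third difference = -12, so extend:
-72 − 12 = -84;  -252 − 84 = -336;  -664 − 336 = -1000

-1000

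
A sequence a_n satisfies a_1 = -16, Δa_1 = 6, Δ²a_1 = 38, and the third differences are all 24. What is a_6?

634

Build the table forward from the leading diagonal:
D3: 24  24  24  24  24  24
D2: 38  62  86  110  134  158
D1: 6  44  106  192  302  436
a: -16  -10  34  140  332  634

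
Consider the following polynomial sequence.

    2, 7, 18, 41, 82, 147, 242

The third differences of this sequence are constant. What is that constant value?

First differences: 5, 11, 23, 41, 65, 95
Second differences: 6, 12, 18, 24, 30
Third differences: 6, 6, 6, 6

6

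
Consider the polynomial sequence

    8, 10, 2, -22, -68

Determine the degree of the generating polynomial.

3

D1: 2, -8, -24, -46
D2: -10, -16, -22
D3: -6, -6
The third differences are constant, so the polynomial has degree 3.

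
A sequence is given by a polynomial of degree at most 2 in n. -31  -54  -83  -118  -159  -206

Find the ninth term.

-383

-23  -29  -35  -41  -47
-6  -6  -6  -6
Constant second difference = -6, so extend:
-47 − 6 = -53;  -206 − 53 = -259
-53 − 6 = -59;  -259 − 59 = -318
-59 − 6 = -65;  -318 − 65 = -383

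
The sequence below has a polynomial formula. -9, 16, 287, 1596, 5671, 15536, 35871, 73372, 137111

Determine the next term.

238896

Δ: 25, 271, 1309, 4075, 9865, 20335, 37501, 63739
Δ²: 246, 1038, 2766, 5790, 10470, 17166, 26238
Δ³: 792, 1728, 3024, 4680, 6696, 9072
Δ⁴: 936, 1296, 1656, 2016, 2376
Δ⁵: 360, 360, 360, 360
Constant fifth difference = 360, so extend:
2376 + 360 = 2736;  9072 + 2736 = 11808;  26238 + 11808 = 38046;  63739 + 38046 = 101785;  137111 + 101785 = 238896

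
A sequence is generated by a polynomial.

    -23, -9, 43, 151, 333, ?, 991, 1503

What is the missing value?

Using the first 5 terms:
First differences: 14  52  108  182
Second differences: 38  56  74
Third differences: 18  18
Constant third difference = 18.
Extend forward: 74 + 18 = 92;  182 + 92 = 274;  333 + 274 = 607

607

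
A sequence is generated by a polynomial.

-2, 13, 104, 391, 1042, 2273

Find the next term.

4348

First differences: 15 , 91 , 287 , 651 , 1231
Second differences: 76 , 196 , 364 , 580
Third differences: 120 , 168 , 216
Fourth differences: 48 , 48
The fourth differences are constant (48).
216 + 48 = 264;  580 + 264 = 844;  1231 + 844 = 2075;  2273 + 2075 = 4348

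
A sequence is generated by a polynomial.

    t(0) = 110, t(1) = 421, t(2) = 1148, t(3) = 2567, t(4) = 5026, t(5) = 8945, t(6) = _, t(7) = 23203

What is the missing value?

14816

Using the first 6 terms:
First differences: 311  727  1419  2459  3919
Second differences: 416  692  1040  1460
Third differences: 276  348  420
Fourth differences: 72  72
Constant fourth difference = 72.
Extend forward: 420 + 72 = 492;  1460 + 492 = 1952;  3919 + 1952 = 5871;  8945 + 5871 = 14816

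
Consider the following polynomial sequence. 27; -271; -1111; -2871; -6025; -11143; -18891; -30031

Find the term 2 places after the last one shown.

D1: -298  -840  -1760  -3154  -5118  -7748  -11140
D2: -542  -920  -1394  -1964  -2630  -3392
D3: -378  -474  -570  -666  -762
D4: -96  -96  -96  -96
Constant fourth difference = -96, so extend:
-762 − 96 = -858;  -3392 − 858 = -4250;  -11140 − 4250 = -15390;  -30031 − 15390 = -45421
-858 − 96 = -954;  -4250 − 954 = -5204;  -15390 − 5204 = -20594;  -45421 − 20594 = -66015

-66015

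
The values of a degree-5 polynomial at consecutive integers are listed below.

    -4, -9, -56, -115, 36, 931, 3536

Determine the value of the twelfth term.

Δ: -5 , -47 , -59 , 151 , 895 , 2605
Δ²: -42 , -12 , 210 , 744 , 1710
Δ³: 30 , 222 , 534 , 966
Δ⁴: 192 , 312 , 432
Δ⁵: 120 , 120
Constant fifth difference = 120, so extend:
432 + 120 = 552;  966 + 552 = 1518;  1710 + 1518 = 3228;  2605 + 3228 = 5833;  3536 + 5833 = 9369
552 + 120 = 672;  1518 + 672 = 2190;  3228 + 2190 = 5418;  5833 + 5418 = 11251;  9369 + 11251 = 20620
672 + 120 = 792;  2190 + 792 = 2982;  5418 + 2982 = 8400;  11251 + 8400 = 19651;  20620 + 19651 = 40271
792 + 120 = 912;  2982 + 912 = 3894;  8400 + 3894 = 12294;  19651 + 12294 = 31945;  40271 + 31945 = 72216
912 + 120 = 1032;  3894 + 1032 = 4926;  12294 + 4926 = 17220;  31945 + 17220 = 49165;  72216 + 49165 = 121381

121381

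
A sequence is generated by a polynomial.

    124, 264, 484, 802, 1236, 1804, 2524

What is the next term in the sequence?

3414

First differences: 140 , 220 , 318 , 434 , 568 , 720
Second differences: 80 , 98 , 116 , 134 , 152
Third differences: 18 , 18 , 18 , 18
Constant third difference = 18, so extend:
152 + 18 = 170;  720 + 170 = 890;  2524 + 890 = 3414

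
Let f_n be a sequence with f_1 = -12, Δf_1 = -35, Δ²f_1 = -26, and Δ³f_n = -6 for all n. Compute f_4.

-201

Build the table forward from the leading diagonal:
Δ³: -6  -6  -6  -6
Δ²: -26  -32  -38  -44
Δ: -35  -61  -93  -131
f: -12  -47  -108  -201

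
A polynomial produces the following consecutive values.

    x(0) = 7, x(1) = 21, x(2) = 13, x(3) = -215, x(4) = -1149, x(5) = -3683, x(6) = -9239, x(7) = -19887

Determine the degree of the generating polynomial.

5

14, -8, -228, -934, -2534, -5556, -10648
-22, -220, -706, -1600, -3022, -5092
-198, -486, -894, -1422, -2070
-288, -408, -528, -648
-120, -120, -120
The fifth differences are constant, so the polynomial has degree 5.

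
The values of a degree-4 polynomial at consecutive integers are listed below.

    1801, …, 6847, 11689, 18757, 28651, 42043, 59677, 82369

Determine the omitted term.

3703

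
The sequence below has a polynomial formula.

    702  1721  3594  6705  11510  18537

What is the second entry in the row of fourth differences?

D1: 1019, 1873, 3111, 4805, 7027
D2: 854, 1238, 1694, 2222
D3: 384, 456, 528
D4: 72, 72

72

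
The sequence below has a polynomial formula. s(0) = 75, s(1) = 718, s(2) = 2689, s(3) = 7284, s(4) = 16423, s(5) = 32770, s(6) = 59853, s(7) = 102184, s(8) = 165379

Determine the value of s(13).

1083274

First differences: 643 , 1971 , 4595 , 9139 , 16347 , 27083 , 42331 , 63195
Second differences: 1328 , 2624 , 4544 , 7208 , 10736 , 15248 , 20864
Third differences: 1296 , 1920 , 2664 , 3528 , 4512 , 5616
Fourth differences: 624 , 744 , 864 , 984 , 1104
Fifth differences: 120 , 120 , 120 , 120
Fifth differences constant at 120.
1104 + 120 = 1224;  5616 + 1224 = 6840;  20864 + 6840 = 27704;  63195 + 27704 = 90899;  165379 + 90899 = 256278
1224 + 120 = 1344;  6840 + 1344 = 8184;  27704 + 8184 = 35888;  90899 + 35888 = 126787;  256278 + 126787 = 383065
1344 + 120 = 1464;  8184 + 1464 = 9648;  35888 + 9648 = 45536;  126787 + 45536 = 172323;  383065 + 172323 = 555388
1464 + 120 = 1584;  9648 + 1584 = 11232;  45536 + 11232 = 56768;  172323 + 56768 = 229091;  555388 + 229091 = 784479
1584 + 120 = 1704;  11232 + 1704 = 12936;  56768 + 12936 = 69704;  229091 + 69704 = 298795;  784479 + 298795 = 1083274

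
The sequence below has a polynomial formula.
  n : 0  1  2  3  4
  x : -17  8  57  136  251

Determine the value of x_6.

25, 49, 79, 115
24, 30, 36
6, 6
Constant third difference = 6, so extend:
36 + 6 = 42;  115 + 42 = 157;  251 + 157 = 408
42 + 6 = 48;  157 + 48 = 205;  408 + 205 = 613

613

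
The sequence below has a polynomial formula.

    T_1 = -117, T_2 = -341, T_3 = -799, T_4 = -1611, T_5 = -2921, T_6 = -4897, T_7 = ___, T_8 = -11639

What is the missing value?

-7731

Using the first 6 terms:
D1: -224, -458, -812, -1310, -1976
D2: -234, -354, -498, -666
D3: -120, -144, -168
D4: -24, -24
Constant fourth difference = -24.
Extend forward: -168 − 24 = -192;  -666 − 192 = -858;  -1976 − 858 = -2834;  -4897 − 2834 = -7731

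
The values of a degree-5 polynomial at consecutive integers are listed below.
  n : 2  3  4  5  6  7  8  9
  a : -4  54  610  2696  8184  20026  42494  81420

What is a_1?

4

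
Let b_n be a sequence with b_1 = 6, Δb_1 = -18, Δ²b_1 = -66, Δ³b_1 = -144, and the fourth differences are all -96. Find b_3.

Build the table forward from the leading diagonal:
D4: -96, -96, -96
D3: -144, -240, -336
D2: -66, -210, -450
D1: -18, -84, -294
b: 6, -12, -96

-96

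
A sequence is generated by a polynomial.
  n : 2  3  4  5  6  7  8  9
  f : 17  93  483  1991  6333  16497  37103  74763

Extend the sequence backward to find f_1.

Δ: 76, 390, 1508, 4342, 10164, 20606, 37660
Δ²: 314, 1118, 2834, 5822, 10442, 17054
Δ³: 804, 1716, 2988, 4620, 6612
Δ⁴: 912, 1272, 1632, 1992
Δ⁵: 360, 360, 360
The fifth differences are constant at 360.
Work back: 912 − 360 = 552;  804 − 552 = 252;  314 − 252 = 62;  76 − 62 = 14;  17 − 14 = 3

3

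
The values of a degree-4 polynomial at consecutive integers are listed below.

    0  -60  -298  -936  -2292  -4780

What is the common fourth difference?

-96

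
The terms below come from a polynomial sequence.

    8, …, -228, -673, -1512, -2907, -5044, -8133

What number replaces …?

-39

Using the last 6 terms:
-445, -839, -1395, -2137, -3089
-394, -556, -742, -952
-162, -186, -210
-24, -24
Constant fourth difference = -24.
Extend backward: -162 + 24 = -138;  -394 + 138 = -256;  -445 + 256 = -189;  -228 + 189 = -39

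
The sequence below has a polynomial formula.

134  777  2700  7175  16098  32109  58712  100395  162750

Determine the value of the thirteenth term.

776090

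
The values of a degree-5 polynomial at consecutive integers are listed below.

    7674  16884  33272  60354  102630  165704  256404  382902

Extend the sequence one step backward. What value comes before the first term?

9210  16388  27082  42276  63074  90700  126498
7178  10694  15194  20798  27626  35798
3516  4500  5604  6828  8172
984  1104  1224  1344
120  120  120
The fifth differences are constant at 120.
Work back: 984 − 120 = 864;  3516 − 864 = 2652;  7178 − 2652 = 4526;  9210 − 4526 = 4684;  7674 − 4684 = 2990

2990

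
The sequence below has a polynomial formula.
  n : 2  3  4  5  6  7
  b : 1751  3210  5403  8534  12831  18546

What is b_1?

846

D1: 1459, 2193, 3131, 4297, 5715
D2: 734, 938, 1166, 1418
D3: 204, 228, 252
D4: 24, 24
The fourth differences are constant at 24.
Work back: 204 − 24 = 180;  734 − 180 = 554;  1459 − 554 = 905;  1751 − 905 = 846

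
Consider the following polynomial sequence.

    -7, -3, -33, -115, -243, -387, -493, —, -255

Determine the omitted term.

Using the first 7 terms:
4, -30, -82, -128, -144, -106
-34, -52, -46, -16, 38
-18, 6, 30, 54
24, 24, 24
Constant fourth difference = 24.
Extend forward: 54 + 24 = 78;  38 + 78 = 116;  -106 + 116 = 10;  -493 + 10 = -483

-483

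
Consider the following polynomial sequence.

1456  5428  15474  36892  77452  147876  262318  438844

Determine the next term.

First differences: 3972, 10046, 21418, 40560, 70424, 114442, 176526
Second differences: 6074, 11372, 19142, 29864, 44018, 62084
Third differences: 5298, 7770, 10722, 14154, 18066
Fourth differences: 2472, 2952, 3432, 3912
Fifth differences: 480, 480, 480
Constant fifth difference = 480, so extend:
3912 + 480 = 4392;  18066 + 4392 = 22458;  62084 + 22458 = 84542;  176526 + 84542 = 261068;  438844 + 261068 = 699912

699912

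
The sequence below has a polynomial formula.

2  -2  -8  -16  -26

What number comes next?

-38

First differences: -4  -6  -8  -10
Second differences: -2  -2  -2
Constant second difference = -2, so extend:
-10 − 2 = -12;  -26 − 12 = -38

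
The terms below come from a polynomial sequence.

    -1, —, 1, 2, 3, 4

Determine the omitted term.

0

Using the last 4 terms:
1  1  1
Constant first difference = 1.
Extend backward: 1 − 1 = 0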